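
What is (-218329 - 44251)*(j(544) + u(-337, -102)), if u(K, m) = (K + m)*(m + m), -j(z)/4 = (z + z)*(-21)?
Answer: -47513325840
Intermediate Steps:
j(z) = 168*z (j(z) = -4*(z + z)*(-21) = -4*2*z*(-21) = -(-168)*z = 168*z)
u(K, m) = 2*m*(K + m) (u(K, m) = (K + m)*(2*m) = 2*m*(K + m))
(-218329 - 44251)*(j(544) + u(-337, -102)) = (-218329 - 44251)*(168*544 + 2*(-102)*(-337 - 102)) = -262580*(91392 + 2*(-102)*(-439)) = -262580*(91392 + 89556) = -262580*180948 = -47513325840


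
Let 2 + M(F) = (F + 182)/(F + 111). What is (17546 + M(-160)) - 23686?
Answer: -300980/49 ≈ -6142.4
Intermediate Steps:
M(F) = -2 + (182 + F)/(111 + F) (M(F) = -2 + (F + 182)/(F + 111) = -2 + (182 + F)/(111 + F))
(17546 + M(-160)) - 23686 = (17546 + (-40 - 1*(-160))/(111 - 160)) - 23686 = (17546 + (-40 + 160)/(-49)) - 23686 = (17546 - 1/49*120) - 23686 = (17546 - 120/49) - 23686 = 859634/49 - 23686 = -300980/49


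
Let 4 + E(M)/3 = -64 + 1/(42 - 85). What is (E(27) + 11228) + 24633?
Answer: 1533248/43 ≈ 35657.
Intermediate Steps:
E(M) = -8775/43 (E(M) = -12 + 3*(-64 + 1/(42 - 85)) = -12 + 3*(-64 + 1/(-43)) = -12 + 3*(-64 - 1/43) = -12 + 3*(-2753/43) = -12 - 8259/43 = -8775/43)
(E(27) + 11228) + 24633 = (-8775/43 + 11228) + 24633 = 474029/43 + 24633 = 1533248/43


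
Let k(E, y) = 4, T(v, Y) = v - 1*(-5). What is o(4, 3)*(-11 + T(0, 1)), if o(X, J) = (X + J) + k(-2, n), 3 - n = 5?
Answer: -66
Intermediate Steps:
n = -2 (n = 3 - 1*5 = 3 - 5 = -2)
T(v, Y) = 5 + v (T(v, Y) = v + 5 = 5 + v)
o(X, J) = 4 + J + X (o(X, J) = (X + J) + 4 = (J + X) + 4 = 4 + J + X)
o(4, 3)*(-11 + T(0, 1)) = (4 + 3 + 4)*(-11 + (5 + 0)) = 11*(-11 + 5) = 11*(-6) = -66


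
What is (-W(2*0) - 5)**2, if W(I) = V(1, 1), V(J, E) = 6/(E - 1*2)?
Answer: 1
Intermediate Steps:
V(J, E) = 6/(-2 + E) (V(J, E) = 6/(E - 2) = 6/(-2 + E))
W(I) = -6 (W(I) = 6/(-2 + 1) = 6/(-1) = 6*(-1) = -6)
(-W(2*0) - 5)**2 = (-1*(-6) - 5)**2 = (6 - 5)**2 = 1**2 = 1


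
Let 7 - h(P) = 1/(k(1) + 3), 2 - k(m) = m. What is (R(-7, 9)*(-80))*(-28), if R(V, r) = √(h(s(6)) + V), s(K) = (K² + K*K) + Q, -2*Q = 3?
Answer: 1120*I ≈ 1120.0*I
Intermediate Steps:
Q = -3/2 (Q = -½*3 = -3/2 ≈ -1.5000)
k(m) = 2 - m
s(K) = -3/2 + 2*K² (s(K) = (K² + K*K) - 3/2 = (K² + K²) - 3/2 = 2*K² - 3/2 = -3/2 + 2*K²)
h(P) = 27/4 (h(P) = 7 - 1/((2 - 1*1) + 3) = 7 - 1/((2 - 1) + 3) = 7 - 1/(1 + 3) = 7 - 1/4 = 7 - 1*¼ = 7 - ¼ = 27/4)
R(V, r) = √(27/4 + V)
(R(-7, 9)*(-80))*(-28) = ((√(27 + 4*(-7))/2)*(-80))*(-28) = ((√(27 - 28)/2)*(-80))*(-28) = ((√(-1)/2)*(-80))*(-28) = ((I/2)*(-80))*(-28) = -40*I*(-28) = 1120*I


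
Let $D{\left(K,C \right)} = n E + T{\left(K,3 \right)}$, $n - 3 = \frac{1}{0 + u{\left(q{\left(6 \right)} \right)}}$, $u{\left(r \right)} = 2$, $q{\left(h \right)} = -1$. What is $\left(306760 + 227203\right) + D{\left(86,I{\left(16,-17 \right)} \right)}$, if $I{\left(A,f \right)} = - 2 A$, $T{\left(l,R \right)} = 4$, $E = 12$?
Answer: $534009$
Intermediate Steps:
$n = \frac{7}{2}$ ($n = 3 + \frac{1}{0 + 2} = 3 + \frac{1}{2} = \frac{7}{2} \approx 3.5$)
$D{\left(K,C \right)} = 46$ ($D{\left(K,C \right)} = \frac{7}{2} \cdot 12 + 4 = 42 + 4 = 46$)
$\left(306760 + 227203\right) + D{\left(86,I{\left(16,-17 \right)} \right)} = \left(306760 + 227203\right) + 46 = 533963 + 46 = 534009$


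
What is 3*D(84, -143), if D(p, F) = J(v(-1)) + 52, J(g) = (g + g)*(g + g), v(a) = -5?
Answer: 456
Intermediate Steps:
J(g) = 4*g² (J(g) = (2*g)*(2*g) = 4*g²)
D(p, F) = 152 (D(p, F) = 4*(-5)² + 52 = 4*25 + 52 = 100 + 52 = 152)
3*D(84, -143) = 3*152 = 456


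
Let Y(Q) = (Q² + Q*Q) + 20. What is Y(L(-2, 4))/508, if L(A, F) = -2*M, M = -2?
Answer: 13/127 ≈ 0.10236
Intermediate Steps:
L(A, F) = 4 (L(A, F) = -2*(-2) = 4)
Y(Q) = 20 + 2*Q² (Y(Q) = (Q² + Q²) + 20 = 2*Q² + 20 = 20 + 2*Q²)
Y(L(-2, 4))/508 = (20 + 2*4²)/508 = (20 + 2*16)*(1/508) = (20 + 32)*(1/508) = 52*(1/508) = 13/127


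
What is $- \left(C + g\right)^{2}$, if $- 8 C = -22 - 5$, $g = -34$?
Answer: $- \frac{60025}{64} \approx -937.89$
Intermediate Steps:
$C = \frac{27}{8}$ ($C = - \frac{-22 - 5}{8} = \left(- \frac{1}{8}\right) \left(-27\right) = \frac{27}{8} \approx 3.375$)
$- \left(C + g\right)^{2} = - \left(\frac{27}{8} - 34\right)^{2} = - \left(- \frac{245}{8}\right)^{2} = \left(-1\right) \frac{60025}{64} = - \frac{60025}{64}$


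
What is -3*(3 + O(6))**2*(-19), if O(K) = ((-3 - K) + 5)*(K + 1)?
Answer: 35625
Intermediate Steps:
O(K) = (1 + K)*(2 - K) (O(K) = (2 - K)*(1 + K) = (1 + K)*(2 - K))
-3*(3 + O(6))**2*(-19) = -3*(3 + (2 + 6 - 1*6**2))**2*(-19) = -3*(3 + (2 + 6 - 1*36))**2*(-19) = -3*(3 + (2 + 6 - 36))**2*(-19) = -3*(3 - 28)**2*(-19) = -3*(-25)**2*(-19) = -3*625*(-19) = -1875*(-19) = 35625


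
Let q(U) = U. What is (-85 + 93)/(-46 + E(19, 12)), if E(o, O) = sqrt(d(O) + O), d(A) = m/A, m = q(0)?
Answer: -46/263 - 2*sqrt(3)/263 ≈ -0.18808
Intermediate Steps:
m = 0
d(A) = 0 (d(A) = 0/A = 0)
E(o, O) = sqrt(O) (E(o, O) = sqrt(0 + O) = sqrt(O))
(-85 + 93)/(-46 + E(19, 12)) = (-85 + 93)/(-46 + sqrt(12)) = 8/(-46 + 2*sqrt(3))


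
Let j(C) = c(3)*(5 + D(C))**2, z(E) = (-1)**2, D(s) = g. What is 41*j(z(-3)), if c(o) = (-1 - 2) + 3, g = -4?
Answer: 0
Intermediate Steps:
D(s) = -4
z(E) = 1
c(o) = 0 (c(o) = -3 + 3 = 0)
j(C) = 0 (j(C) = 0*(5 - 4)**2 = 0*1**2 = 0*1 = 0)
41*j(z(-3)) = 41*0 = 0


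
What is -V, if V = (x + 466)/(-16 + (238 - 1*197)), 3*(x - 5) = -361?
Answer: -1052/75 ≈ -14.027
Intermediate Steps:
x = -346/3 (x = 5 + (1/3)*(-361) = 5 - 361/3 = -346/3 ≈ -115.33)
V = 1052/75 (V = (-346/3 + 466)/(-16 + (238 - 1*197)) = 1052/(3*(-16 + (238 - 197))) = 1052/(3*(-16 + 41)) = (1052/3)/25 = (1052/3)*(1/25) = 1052/75 ≈ 14.027)
-V = -1*1052/75 = -1052/75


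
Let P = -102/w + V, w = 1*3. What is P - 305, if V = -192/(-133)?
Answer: -44895/133 ≈ -337.56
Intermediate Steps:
w = 3
V = 192/133 (V = -192*(-1/133) = 192/133 ≈ 1.4436)
P = -4330/133 (P = -102/3 + 192/133 = -102*⅓ + 192/133 = -34 + 192/133 = -4330/133 ≈ -32.556)
P - 305 = -4330/133 - 305 = -44895/133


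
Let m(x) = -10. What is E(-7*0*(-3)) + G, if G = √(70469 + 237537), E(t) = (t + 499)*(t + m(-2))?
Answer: -4990 + √308006 ≈ -4435.0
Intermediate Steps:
E(t) = (-10 + t)*(499 + t) (E(t) = (t + 499)*(t - 10) = (499 + t)*(-10 + t) = (-10 + t)*(499 + t))
G = √308006 ≈ 554.98
E(-7*0*(-3)) + G = (-4990 + (-7*0*(-3))² + 489*(-7*0*(-3))) + √308006 = (-4990 + (0*(-3))² + 489*(0*(-3))) + √308006 = (-4990 + 0² + 489*0) + √308006 = (-4990 + 0 + 0) + √308006 = -4990 + √308006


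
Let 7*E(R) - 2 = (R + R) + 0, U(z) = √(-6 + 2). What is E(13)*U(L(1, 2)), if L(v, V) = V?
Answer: 8*I ≈ 8.0*I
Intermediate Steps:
U(z) = 2*I (U(z) = √(-4) = 2*I)
E(R) = 2/7 + 2*R/7 (E(R) = 2/7 + ((R + R) + 0)/7 = 2/7 + (2*R + 0)/7 = 2/7 + (2*R)/7 = 2/7 + 2*R/7)
E(13)*U(L(1, 2)) = (2/7 + (2/7)*13)*(2*I) = (2/7 + 26/7)*(2*I) = 4*(2*I) = 8*I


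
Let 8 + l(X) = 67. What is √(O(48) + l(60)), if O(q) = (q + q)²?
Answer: 5*√371 ≈ 96.307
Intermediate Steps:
l(X) = 59 (l(X) = -8 + 67 = 59)
O(q) = 4*q² (O(q) = (2*q)² = 4*q²)
√(O(48) + l(60)) = √(4*48² + 59) = √(4*2304 + 59) = √(9216 + 59) = √9275 = 5*√371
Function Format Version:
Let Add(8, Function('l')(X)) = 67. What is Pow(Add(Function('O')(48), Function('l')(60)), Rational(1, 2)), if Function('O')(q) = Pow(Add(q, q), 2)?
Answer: Mul(5, Pow(371, Rational(1, 2))) ≈ 96.307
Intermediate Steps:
Function('l')(X) = 59 (Function('l')(X) = Add(-8, 67) = 59)
Function('O')(q) = Mul(4, Pow(q, 2)) (Function('O')(q) = Pow(Mul(2, q), 2) = Mul(4, Pow(q, 2)))
Pow(Add(Function('O')(48), Function('l')(60)), Rational(1, 2)) = Pow(Add(Mul(4, Pow(48, 2)), 59), Rational(1, 2)) = Pow(Add(Mul(4, 2304), 59), Rational(1, 2)) = Pow(Add(9216, 59), Rational(1, 2)) = Pow(9275, Rational(1, 2)) = Mul(5, Pow(371, Rational(1, 2)))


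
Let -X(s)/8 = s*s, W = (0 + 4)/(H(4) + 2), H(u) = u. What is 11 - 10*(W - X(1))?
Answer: -227/3 ≈ -75.667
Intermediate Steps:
W = ⅔ (W = (0 + 4)/(4 + 2) = 4/6 = 4*(⅙) = ⅔ ≈ 0.66667)
X(s) = -8*s² (X(s) = -8*s*s = -8*s²)
11 - 10*(W - X(1)) = 11 - 10*(⅔ - (-8)*1²) = 11 - 10*(⅔ - (-8)) = 11 - 10*(⅔ - 1*(-8)) = 11 - 10*(⅔ + 8) = 11 - 10*26/3 = 11 - 260/3 = -227/3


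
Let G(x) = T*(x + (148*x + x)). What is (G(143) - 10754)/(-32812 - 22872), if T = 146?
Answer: -1560473/27842 ≈ -56.047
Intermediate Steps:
G(x) = 21900*x (G(x) = 146*(x + (148*x + x)) = 146*(x + 149*x) = 146*(150*x) = 21900*x)
(G(143) - 10754)/(-32812 - 22872) = (21900*143 - 10754)/(-32812 - 22872) = (3131700 - 10754)/(-55684) = 3120946*(-1/55684) = -1560473/27842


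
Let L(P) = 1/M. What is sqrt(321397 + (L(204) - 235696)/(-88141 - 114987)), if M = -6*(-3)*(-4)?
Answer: sqrt(119350840270719215)/609384 ≈ 566.92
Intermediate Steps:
M = -72 (M = 18*(-4) = -72)
L(P) = -1/72 (L(P) = 1/(-72) = -1/72)
sqrt(321397 + (L(204) - 235696)/(-88141 - 114987)) = sqrt(321397 + (-1/72 - 235696)/(-88141 - 114987)) = sqrt(321397 - 16970113/72/(-203128)) = sqrt(321397 - 16970113/72*(-1/203128)) = sqrt(321397 + 16970113/14625216) = sqrt(4700517516865/14625216) = sqrt(119350840270719215)/609384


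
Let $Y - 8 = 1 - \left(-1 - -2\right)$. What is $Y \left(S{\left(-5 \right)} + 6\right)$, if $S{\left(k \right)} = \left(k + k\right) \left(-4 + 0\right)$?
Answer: $368$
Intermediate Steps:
$S{\left(k \right)} = - 8 k$ ($S{\left(k \right)} = 2 k \left(-4\right) = - 8 k$)
$Y = 8$ ($Y = 8 + \left(1 - \left(-1 - -2\right)\right) = 8 + \left(1 - \left(-1 + 2\right)\right) = 8 + \left(1 - 1\right) = 8 + 0 = 8$)
$Y \left(S{\left(-5 \right)} + 6\right) = 8 \left(\left(-8\right) \left(-5\right) + 6\right) = 8 \left(40 + 6\right) = 8 \cdot 46 = 368$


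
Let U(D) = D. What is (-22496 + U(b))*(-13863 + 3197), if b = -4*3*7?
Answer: 240838280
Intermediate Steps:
b = -84 (b = -12*7 = -84)
(-22496 + U(b))*(-13863 + 3197) = (-22496 - 84)*(-13863 + 3197) = -22580*(-10666) = 240838280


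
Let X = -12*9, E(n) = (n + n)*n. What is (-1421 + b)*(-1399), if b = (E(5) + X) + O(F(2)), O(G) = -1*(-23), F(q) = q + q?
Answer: 2036944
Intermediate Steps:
F(q) = 2*q
E(n) = 2*n² (E(n) = (2*n)*n = 2*n²)
O(G) = 23
X = -108
b = -35 (b = (2*5² - 108) + 23 = (2*25 - 108) + 23 = (50 - 108) + 23 = -58 + 23 = -35)
(-1421 + b)*(-1399) = (-1421 - 35)*(-1399) = -1456*(-1399) = 2036944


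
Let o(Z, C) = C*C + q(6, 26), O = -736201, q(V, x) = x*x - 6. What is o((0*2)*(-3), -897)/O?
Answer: -805279/736201 ≈ -1.0938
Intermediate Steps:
q(V, x) = -6 + x² (q(V, x) = x² - 6 = -6 + x²)
o(Z, C) = 670 + C² (o(Z, C) = C*C + (-6 + 26²) = C² + (-6 + 676) = C² + 670 = 670 + C²)
o((0*2)*(-3), -897)/O = (670 + (-897)²)/(-736201) = (670 + 804609)*(-1/736201) = 805279*(-1/736201) = -805279/736201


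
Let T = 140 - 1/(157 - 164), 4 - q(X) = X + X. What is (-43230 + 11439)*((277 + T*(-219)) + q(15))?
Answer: 6774089862/7 ≈ 9.6773e+8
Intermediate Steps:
q(X) = 4 - 2*X (q(X) = 4 - (X + X) = 4 - 2*X)
T = 981/7 (T = 140 - 1/(-7) = 140 - 1*(-⅐) = 140 + ⅐ = 981/7 ≈ 140.14)
(-43230 + 11439)*((277 + T*(-219)) + q(15)) = (-43230 + 11439)*((277 + (981/7)*(-219)) + (4 - 2*15)) = -31791*((277 - 214839/7) + (4 - 30)) = -31791*(-212900/7 - 26) = -31791*(-213082/7) = 6774089862/7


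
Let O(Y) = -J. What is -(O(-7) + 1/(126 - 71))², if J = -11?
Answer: -367236/3025 ≈ -121.40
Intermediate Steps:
O(Y) = 11 (O(Y) = -1*(-11) = 11)
-(O(-7) + 1/(126 - 71))² = -(11 + 1/(126 - 71))² = -(11 + 1/55)² = -(606/55)² = -1*367236/3025 = -367236/3025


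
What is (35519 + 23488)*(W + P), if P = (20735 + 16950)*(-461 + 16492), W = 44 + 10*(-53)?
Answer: 35647766085243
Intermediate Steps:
W = -486 (W = 44 - 530 = -486)
P = 604128235 (P = 37685*16031 = 604128235)
(35519 + 23488)*(W + P) = (35519 + 23488)*(-486 + 604128235) = 59007*604127749 = 35647766085243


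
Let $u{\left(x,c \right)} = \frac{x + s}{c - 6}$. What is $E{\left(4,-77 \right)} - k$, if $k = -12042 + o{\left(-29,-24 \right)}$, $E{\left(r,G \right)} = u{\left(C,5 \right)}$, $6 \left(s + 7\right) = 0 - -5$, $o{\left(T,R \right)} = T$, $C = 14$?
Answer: $\frac{72379}{6} \approx 12063.0$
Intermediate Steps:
$s = - \frac{37}{6}$ ($s = -7 + \frac{0 - -5}{6} = -7 + \frac{0 + 5}{6} = -7 + \frac{1}{6} \cdot 5 = -7 + \frac{5}{6} = - \frac{37}{6} \approx -6.1667$)
$u{\left(x,c \right)} = \frac{- \frac{37}{6} + x}{-6 + c}$ ($u{\left(x,c \right)} = \frac{x - \frac{37}{6}}{c - 6} = \frac{- \frac{37}{6} + x}{-6 + c}$)
$E{\left(r,G \right)} = - \frac{47}{6}$ ($E{\left(r,G \right)} = \frac{- \frac{37}{6} + 14}{-6 + 5} = \frac{1}{-1} \cdot \frac{47}{6} = \left(-1\right) \frac{47}{6} = - \frac{47}{6}$)
$k = -12071$ ($k = -12042 - 29 = -12071$)
$E{\left(4,-77 \right)} - k = - \frac{47}{6} - -12071 = - \frac{47}{6} + 12071 = \frac{72379}{6}$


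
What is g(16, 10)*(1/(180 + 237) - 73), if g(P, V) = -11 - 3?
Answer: 426160/417 ≈ 1022.0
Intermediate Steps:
g(P, V) = -14
g(16, 10)*(1/(180 + 237) - 73) = -14*(1/(180 + 237) - 73) = -14*(1/417 - 73) = -14*(-30440/417) = 426160/417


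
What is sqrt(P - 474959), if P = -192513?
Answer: 4*I*sqrt(41717) ≈ 816.99*I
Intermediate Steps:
sqrt(P - 474959) = sqrt(-192513 - 474959) = sqrt(-667472) = 4*I*sqrt(41717)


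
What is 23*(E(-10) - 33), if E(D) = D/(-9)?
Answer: -6601/9 ≈ -733.44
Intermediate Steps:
E(D) = -D/9 (E(D) = D*(-⅑) = -D/9)
23*(E(-10) - 33) = 23*(-⅑*(-10) - 33) = 23*(10/9 - 33) = 23*(-287/9) = -6601/9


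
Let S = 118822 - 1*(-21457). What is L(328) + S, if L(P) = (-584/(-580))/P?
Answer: 3335834693/23780 ≈ 1.4028e+5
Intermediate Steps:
S = 140279 (S = 118822 + 21457 = 140279)
L(P) = 146/(145*P) (L(P) = (-584*(-1/580))/P = 146/(145*P))
L(328) + S = (146/145)/328 + 140279 = (146/145)*(1/328) + 140279 = 73/23780 + 140279 = 3335834693/23780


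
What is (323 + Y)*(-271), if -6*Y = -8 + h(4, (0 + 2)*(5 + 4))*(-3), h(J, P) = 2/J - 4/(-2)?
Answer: -1058797/12 ≈ -88233.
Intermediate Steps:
h(J, P) = 2 + 2/J (h(J, P) = 2/J - 4*(-½) = 2/J + 2 = 2 + 2/J)
Y = 31/12 (Y = -(-8 + (2 + 2/4)*(-3))/6 = -(-8 + (2 + 2*(¼))*(-3))/6 = -(-8 + (2 + ½)*(-3))/6 = -(-8 + (5/2)*(-3))/6 = -(-8 - 15/2)/6 = -⅙*(-31/2) = 31/12 ≈ 2.5833)
(323 + Y)*(-271) = (323 + 31/12)*(-271) = (3907/12)*(-271) = -1058797/12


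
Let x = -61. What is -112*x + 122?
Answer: 6954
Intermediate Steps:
-112*x + 122 = -112*(-61) + 122 = 6832 + 122 = 6954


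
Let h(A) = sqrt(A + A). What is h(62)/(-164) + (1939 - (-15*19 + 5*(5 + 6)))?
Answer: 2169 - sqrt(31)/82 ≈ 2168.9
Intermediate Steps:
h(A) = sqrt(2)*sqrt(A) (h(A) = sqrt(2*A) = sqrt(2)*sqrt(A))
h(62)/(-164) + (1939 - (-15*19 + 5*(5 + 6))) = (sqrt(2)*sqrt(62))/(-164) + (1939 - (-15*19 + 5*(5 + 6))) = (2*sqrt(31))*(-1/164) + (1939 - (-285 + 5*11)) = -sqrt(31)/82 + (1939 - (-285 + 55)) = -sqrt(31)/82 + (1939 - 1*(-230)) = -sqrt(31)/82 + (1939 + 230) = -sqrt(31)/82 + 2169 = 2169 - sqrt(31)/82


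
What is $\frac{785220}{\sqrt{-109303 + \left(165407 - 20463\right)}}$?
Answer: $\frac{785220 \sqrt{35641}}{35641} \approx 4159.3$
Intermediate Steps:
$\frac{785220}{\sqrt{-109303 + \left(165407 - 20463\right)}} = \frac{785220}{\sqrt{-109303 + 144944}} = \frac{785220}{\sqrt{35641}} = 785220 \frac{\sqrt{35641}}{35641} = \frac{785220 \sqrt{35641}}{35641}$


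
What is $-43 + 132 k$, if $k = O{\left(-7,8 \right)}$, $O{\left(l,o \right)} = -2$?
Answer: $-307$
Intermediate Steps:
$k = -2$
$-43 + 132 k = -43 + 132 \left(-2\right) = -43 - 264 = -307$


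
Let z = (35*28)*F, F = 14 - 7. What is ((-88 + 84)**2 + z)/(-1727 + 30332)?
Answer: 2292/9535 ≈ 0.24038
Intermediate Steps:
F = 7
z = 6860 (z = (35*28)*7 = 980*7 = 6860)
((-88 + 84)**2 + z)/(-1727 + 30332) = ((-88 + 84)**2 + 6860)/(-1727 + 30332) = ((-4)**2 + 6860)/28605 = (16 + 6860)*(1/28605) = 6876*(1/28605) = 2292/9535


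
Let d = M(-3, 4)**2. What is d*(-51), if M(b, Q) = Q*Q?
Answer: -13056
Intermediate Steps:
M(b, Q) = Q**2
d = 256 (d = (4**2)**2 = 16**2 = 256)
d*(-51) = 256*(-51) = -13056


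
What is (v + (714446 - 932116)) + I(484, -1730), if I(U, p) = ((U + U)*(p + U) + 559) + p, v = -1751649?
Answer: -3176618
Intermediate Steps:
I(U, p) = 559 + p + 2*U*(U + p) (I(U, p) = ((2*U)*(U + p) + 559) + p = (2*U*(U + p) + 559) + p = (559 + 2*U*(U + p)) + p = 559 + p + 2*U*(U + p))
(v + (714446 - 932116)) + I(484, -1730) = (-1751649 + (714446 - 932116)) + (559 - 1730 + 2*484² + 2*484*(-1730)) = (-1751649 - 217670) + (559 - 1730 + 2*234256 - 1674640) = -1969319 + (559 - 1730 + 468512 - 1674640) = -1969319 - 1207299 = -3176618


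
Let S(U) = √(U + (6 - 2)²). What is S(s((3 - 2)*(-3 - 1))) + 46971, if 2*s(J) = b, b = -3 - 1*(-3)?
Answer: 46975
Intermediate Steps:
b = 0 (b = -3 + 3 = 0)
s(J) = 0 (s(J) = (½)*0 = 0)
S(U) = √(16 + U) (S(U) = √(U + 4²) = √(U + 16) = √(16 + U))
S(s((3 - 2)*(-3 - 1))) + 46971 = √(16 + 0) + 46971 = √16 + 46971 = 4 + 46971 = 46975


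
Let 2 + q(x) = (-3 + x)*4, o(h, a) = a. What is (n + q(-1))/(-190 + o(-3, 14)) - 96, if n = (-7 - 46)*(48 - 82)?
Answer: -2335/22 ≈ -106.14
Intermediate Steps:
n = 1802 (n = -53*(-34) = 1802)
q(x) = -14 + 4*x (q(x) = -2 + (-3 + x)*4 = -2 + (-12 + 4*x) = -14 + 4*x)
(n + q(-1))/(-190 + o(-3, 14)) - 96 = (1802 + (-14 + 4*(-1)))/(-190 + 14) - 96 = (1802 + (-14 - 4))/(-176) - 96 = (1802 - 18)*(-1/176) - 96 = 1784*(-1/176) - 96 = -223/22 - 96 = -2335/22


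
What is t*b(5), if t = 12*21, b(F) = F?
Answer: 1260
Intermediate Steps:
t = 252
t*b(5) = 252*5 = 1260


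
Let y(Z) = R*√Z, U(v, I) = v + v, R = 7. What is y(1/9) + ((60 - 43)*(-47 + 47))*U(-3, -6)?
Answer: 7/3 ≈ 2.3333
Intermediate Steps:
U(v, I) = 2*v
y(Z) = 7*√Z
y(1/9) + ((60 - 43)*(-47 + 47))*U(-3, -6) = 7*√(1/9) + ((60 - 43)*(-47 + 47))*(2*(-3)) = 7*√(⅑) + (17*0)*(-6) = 7*(⅓) + 0*(-6) = 7/3 + 0 = 7/3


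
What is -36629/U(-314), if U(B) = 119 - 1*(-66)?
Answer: -36629/185 ≈ -197.99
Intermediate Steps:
U(B) = 185 (U(B) = 119 + 66 = 185)
-36629/U(-314) = -36629/185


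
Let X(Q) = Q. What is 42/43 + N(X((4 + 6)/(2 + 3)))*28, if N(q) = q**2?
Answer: 4858/43 ≈ 112.98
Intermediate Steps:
42/43 + N(X((4 + 6)/(2 + 3)))*28 = 42/43 + ((4 + 6)/(2 + 3))**2*28 = 42*(1/43) + (10/5)**2*28 = 42/43 + (10*(1/5))**2*28 = 42/43 + 2**2*28 = 42/43 + 4*28 = 42/43 + 112 = 4858/43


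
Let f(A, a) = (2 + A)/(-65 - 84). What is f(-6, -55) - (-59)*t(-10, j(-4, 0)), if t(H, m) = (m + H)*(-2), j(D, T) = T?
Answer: 175824/149 ≈ 1180.0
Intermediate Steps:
t(H, m) = -2*H - 2*m (t(H, m) = (H + m)*(-2) = -2*H - 2*m)
f(A, a) = -2/149 - A/149 (f(A, a) = (2 + A)/(-149) = (2 + A)*(-1/149) = -2/149 - A/149)
f(-6, -55) - (-59)*t(-10, j(-4, 0)) = (-2/149 - 1/149*(-6)) - (-59)*(-2*(-10) - 2*0) = (-2/149 + 6/149) - (-59)*(20 + 0) = 4/149 - (-59)*20 = 4/149 - 1*(-1180) = 4/149 + 1180 = 175824/149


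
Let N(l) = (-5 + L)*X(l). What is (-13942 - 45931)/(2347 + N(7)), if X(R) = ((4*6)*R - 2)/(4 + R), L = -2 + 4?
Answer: -658603/25319 ≈ -26.012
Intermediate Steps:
L = 2
X(R) = (-2 + 24*R)/(4 + R) (X(R) = (24*R - 2)/(4 + R) = (-2 + 24*R)/(4 + R))
N(l) = -6*(-1 + 12*l)/(4 + l) (N(l) = (-5 + 2)*(2*(-1 + 12*l)/(4 + l)) = -6*(-1 + 12*l)/(4 + l))
(-13942 - 45931)/(2347 + N(7)) = (-13942 - 45931)/(2347 + 6*(1 - 12*7)/(4 + 7)) = -59873/(2347 + 6*(1 - 84)/11) = -59873/(2347 + 6*(1/11)*(-83)) = -59873/(2347 - 498/11) = -59873/25319/11 = -59873*11/25319 = -658603/25319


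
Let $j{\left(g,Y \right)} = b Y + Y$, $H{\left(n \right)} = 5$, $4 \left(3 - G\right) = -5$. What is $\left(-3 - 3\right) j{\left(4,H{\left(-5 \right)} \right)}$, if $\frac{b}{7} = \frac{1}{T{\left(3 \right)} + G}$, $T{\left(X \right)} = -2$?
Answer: $- \frac{370}{3} \approx -123.33$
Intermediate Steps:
$G = \frac{17}{4}$ ($G = 3 - - \frac{5}{4} = 3 + \frac{5}{4} = \frac{17}{4} \approx 4.25$)
$b = \frac{28}{9}$ ($b = \frac{7}{-2 + \frac{17}{4}} = \frac{7}{\frac{9}{4}} = 7 \cdot \frac{4}{9} = \frac{28}{9} \approx 3.1111$)
$j{\left(g,Y \right)} = \frac{37 Y}{9}$ ($j{\left(g,Y \right)} = \frac{28 Y}{9} + Y = \frac{37 Y}{9}$)
$\left(-3 - 3\right) j{\left(4,H{\left(-5 \right)} \right)} = \left(-3 - 3\right) \frac{37}{9} \cdot 5 = \left(-6\right) \frac{185}{9} = - \frac{370}{3}$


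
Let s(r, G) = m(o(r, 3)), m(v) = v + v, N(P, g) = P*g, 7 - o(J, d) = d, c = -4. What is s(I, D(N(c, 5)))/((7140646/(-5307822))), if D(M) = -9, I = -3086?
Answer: -21231288/3570323 ≈ -5.9466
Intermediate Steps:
o(J, d) = 7 - d
m(v) = 2*v
s(r, G) = 8 (s(r, G) = 2*(7 - 1*3) = 2*(7 - 3) = 2*4 = 8)
s(I, D(N(c, 5)))/((7140646/(-5307822))) = 8/((7140646/(-5307822))) = 8/((7140646*(-1/5307822))) = 8/(-3570323/2653911) = 8*(-2653911/3570323) = -21231288/3570323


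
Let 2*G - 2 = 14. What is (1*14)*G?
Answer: 112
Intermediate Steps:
G = 8 (G = 1 + (½)*14 = 1 + 7 = 8)
(1*14)*G = (1*14)*8 = 14*8 = 112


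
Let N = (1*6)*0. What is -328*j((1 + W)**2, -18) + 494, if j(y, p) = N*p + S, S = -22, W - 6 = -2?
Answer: 7710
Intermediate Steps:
W = 4 (W = 6 - 2 = 4)
N = 0 (N = 6*0 = 0)
j(y, p) = -22 (j(y, p) = 0*p - 22 = 0 - 22 = -22)
-328*j((1 + W)**2, -18) + 494 = -328*(-22) + 494 = 7216 + 494 = 7710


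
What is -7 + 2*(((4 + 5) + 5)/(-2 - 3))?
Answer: -63/5 ≈ -12.600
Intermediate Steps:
-7 + 2*(((4 + 5) + 5)/(-2 - 3)) = -7 + 2*((9 + 5)/(-5)) = -7 + 2*(14*(-⅕)) = -7 + 2*(-14/5) = -7 - 28/5 = -63/5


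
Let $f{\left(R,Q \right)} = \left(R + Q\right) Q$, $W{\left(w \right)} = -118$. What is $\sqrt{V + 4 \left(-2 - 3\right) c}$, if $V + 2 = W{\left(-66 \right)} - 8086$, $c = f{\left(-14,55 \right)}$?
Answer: $i \sqrt{53306} \approx 230.88 i$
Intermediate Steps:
$f{\left(R,Q \right)} = Q \left(Q + R\right)$ ($f{\left(R,Q \right)} = \left(Q + R\right) Q = Q \left(Q + R\right)$)
$c = 2255$ ($c = 55 \left(55 - 14\right) = 55 \cdot 41 = 2255$)
$V = -8206$ ($V = -2 - 8204 = -8206$)
$\sqrt{V + 4 \left(-2 - 3\right) c} = \sqrt{-8206 + 4 \left(-2 - 3\right) 2255} = \sqrt{-8206 + 4 \left(-5\right) 2255} = \sqrt{-8206 - 45100} = \sqrt{-53306} = i \sqrt{53306}$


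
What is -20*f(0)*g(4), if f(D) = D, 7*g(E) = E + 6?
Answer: 0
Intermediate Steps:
g(E) = 6/7 + E/7 (g(E) = (E + 6)/7 = (6 + E)/7 = 6/7 + E/7)
-20*f(0)*g(4) = -0*(6/7 + (1/7)*4) = -0*(6/7 + 4/7) = -0*10/7 = -20*0 = 0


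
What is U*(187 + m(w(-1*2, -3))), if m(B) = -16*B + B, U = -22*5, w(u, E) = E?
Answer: -25520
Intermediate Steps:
U = -110
m(B) = -15*B
U*(187 + m(w(-1*2, -3))) = -110*(187 - 15*(-3)) = -110*(187 + 45) = -110*232 = -25520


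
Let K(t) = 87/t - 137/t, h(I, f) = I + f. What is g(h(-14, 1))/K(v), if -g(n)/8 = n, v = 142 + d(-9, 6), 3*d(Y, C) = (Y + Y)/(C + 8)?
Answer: -51532/175 ≈ -294.47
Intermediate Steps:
d(Y, C) = 2*Y/(3*(8 + C)) (d(Y, C) = ((Y + Y)/(C + 8))/3 = ((2*Y)/(8 + C))/3 = (2*Y/(8 + C))/3 = 2*Y/(3*(8 + C)))
v = 991/7 (v = 142 + (⅔)*(-9)/(8 + 6) = 142 + (⅔)*(-9)/14 = 142 + (⅔)*(-9)*(1/14) = 142 - 3/7 = 991/7 ≈ 141.57)
K(t) = -50/t
g(n) = -8*n
g(h(-14, 1))/K(v) = (-8*(-14 + 1))/((-50/991/7)) = (-8*(-13))/((-50*7/991)) = 104/(-350/991) = 104*(-991/350) = -51532/175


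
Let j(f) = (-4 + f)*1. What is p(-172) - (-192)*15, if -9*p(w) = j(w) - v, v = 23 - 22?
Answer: 8699/3 ≈ 2899.7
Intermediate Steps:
j(f) = -4 + f
v = 1
p(w) = 5/9 - w/9 (p(w) = -((-4 + w) - 1*1)/9 = -((-4 + w) - 1)/9 = -(-5 + w)/9 = 5/9 - w/9)
p(-172) - (-192)*15 = (5/9 - 1/9*(-172)) - (-192)*15 = (5/9 + 172/9) - 1*(-2880) = 59/3 + 2880 = 8699/3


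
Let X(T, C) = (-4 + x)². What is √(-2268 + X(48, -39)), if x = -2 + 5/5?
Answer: I*√2243 ≈ 47.36*I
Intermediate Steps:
x = -1 (x = -2 + 5*(⅕) = -2 + 1 = -1)
X(T, C) = 25 (X(T, C) = (-4 - 1)² = (-5)² = 25)
√(-2268 + X(48, -39)) = √(-2268 + 25) = √(-2243) = I*√2243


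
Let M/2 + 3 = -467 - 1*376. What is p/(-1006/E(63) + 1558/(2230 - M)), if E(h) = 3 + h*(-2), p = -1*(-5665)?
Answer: 124219545/188053 ≈ 660.56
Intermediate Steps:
M = -1692 (M = -6 + 2*(-467 - 1*376) = -6 + 2*(-467 - 376) = -6 + 2*(-843) = -6 - 1686 = -1692)
p = 5665
E(h) = 3 - 2*h
p/(-1006/E(63) + 1558/(2230 - M)) = 5665/(-1006/(3 - 2*63) + 1558/(2230 - 1*(-1692))) = 5665/(-1006/(3 - 126) + 1558/(2230 + 1692)) = 5665/(-1006/(-123) + 1558/3922) = 5665/(-1006*(-1/123) + 1558*(1/3922)) = 5665/(1006/123 + 779/1961) = 5665/(2068583/241203) = 5665*(241203/2068583) = 124219545/188053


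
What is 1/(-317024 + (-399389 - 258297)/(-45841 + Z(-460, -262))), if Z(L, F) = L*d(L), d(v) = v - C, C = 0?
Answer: -165759/52550238902 ≈ -3.1543e-6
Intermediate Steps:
d(v) = v (d(v) = v - 1*0 = v + 0 = v)
Z(L, F) = L**2 (Z(L, F) = L*L = L**2)
1/(-317024 + (-399389 - 258297)/(-45841 + Z(-460, -262))) = 1/(-317024 + (-399389 - 258297)/(-45841 + (-460)**2)) = 1/(-317024 - 657686/(-45841 + 211600)) = 1/(-317024 - 657686/165759) = 1/(-52550238902/165759) = -165759/52550238902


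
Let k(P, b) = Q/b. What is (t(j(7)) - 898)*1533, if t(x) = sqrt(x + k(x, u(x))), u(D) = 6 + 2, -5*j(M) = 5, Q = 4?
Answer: -1376634 + 1533*I*sqrt(2)/2 ≈ -1.3766e+6 + 1084.0*I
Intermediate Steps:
j(M) = -1 (j(M) = -1/5*5 = -1)
u(D) = 8
k(P, b) = 4/b
t(x) = sqrt(1/2 + x) (t(x) = sqrt(x + 4/8) = sqrt(x + 4*(1/8)) = sqrt(x + 1/2) = sqrt(1/2 + x))
(t(j(7)) - 898)*1533 = (sqrt(2 + 4*(-1))/2 - 898)*1533 = (sqrt(2 - 4)/2 - 898)*1533 = (sqrt(-2)/2 - 898)*1533 = ((I*sqrt(2))/2 - 898)*1533 = (I*sqrt(2)/2 - 898)*1533 = (-898 + I*sqrt(2)/2)*1533 = -1376634 + 1533*I*sqrt(2)/2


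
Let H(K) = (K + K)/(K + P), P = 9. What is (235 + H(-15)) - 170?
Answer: 70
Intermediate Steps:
H(K) = 2*K/(9 + K) (H(K) = (K + K)/(K + 9) = (2*K)/(9 + K) = 2*K/(9 + K))
(235 + H(-15)) - 170 = (235 + 2*(-15)/(9 - 15)) - 170 = (235 + 2*(-15)/(-6)) - 170 = (235 + 2*(-15)*(-⅙)) - 170 = (235 + 5) - 170 = 240 - 170 = 70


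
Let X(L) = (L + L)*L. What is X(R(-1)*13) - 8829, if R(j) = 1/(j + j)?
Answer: -17489/2 ≈ -8744.5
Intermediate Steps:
R(j) = 1/(2*j)
X(L) = 2*L² (X(L) = (2*L)*L = 2*L²)
X(R(-1)*13) - 8829 = 2*(((½)/(-1))*13)² - 8829 = 2*(((½)*(-1))*13)² - 8829 = 2*(-½*13)² - 8829 = 2*(-13/2)² - 8829 = 2*(169/4) - 8829 = 169/2 - 8829 = -17489/2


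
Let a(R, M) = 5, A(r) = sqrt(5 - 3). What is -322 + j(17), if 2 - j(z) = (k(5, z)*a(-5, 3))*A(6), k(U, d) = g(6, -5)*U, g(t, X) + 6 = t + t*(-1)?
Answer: -320 + 150*sqrt(2) ≈ -107.87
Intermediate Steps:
g(t, X) = -6 (g(t, X) = -6 + (t + t*(-1)) = -6 + (t - t) = -6 + 0 = -6)
A(r) = sqrt(2)
k(U, d) = -6*U
j(z) = 2 + 150*sqrt(2) (j(z) = 2 - -6*5*5*sqrt(2) = 2 - (-30*5)*sqrt(2) = 2 - (-150)*sqrt(2) = 2 + 150*sqrt(2))
-322 + j(17) = -322 + (2 + 150*sqrt(2)) = -320 + 150*sqrt(2)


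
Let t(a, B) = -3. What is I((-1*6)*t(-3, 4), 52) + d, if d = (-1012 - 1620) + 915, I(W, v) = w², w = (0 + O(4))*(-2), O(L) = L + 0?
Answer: -1653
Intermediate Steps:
O(L) = L
w = -8 (w = (0 + 4)*(-2) = 4*(-2) = -8)
I(W, v) = 64 (I(W, v) = (-8)² = 64)
d = -1717 (d = -2632 + 915 = -1717)
I((-1*6)*t(-3, 4), 52) + d = 64 - 1717 = -1653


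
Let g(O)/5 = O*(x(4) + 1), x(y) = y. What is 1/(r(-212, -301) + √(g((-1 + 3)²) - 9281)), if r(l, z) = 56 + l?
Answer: -156/33517 - I*√9181/33517 ≈ -0.0046544 - 0.0028588*I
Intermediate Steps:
g(O) = 25*O (g(O) = 5*(O*(4 + 1)) = 5*(O*5) = 5*(5*O) = 25*O)
1/(r(-212, -301) + √(g((-1 + 3)²) - 9281)) = 1/((56 - 212) + √(25*(-1 + 3)² - 9281)) = 1/(-156 + √(25*2² - 9281)) = 1/(-156 + √(25*4 - 9281)) = 1/(-156 + √(100 - 9281)) = 1/(-156 + √(-9181)) = 1/(-156 + I*√9181)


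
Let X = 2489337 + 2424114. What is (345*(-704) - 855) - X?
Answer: -5157186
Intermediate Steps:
X = 4913451
(345*(-704) - 855) - X = (345*(-704) - 855) - 1*4913451 = (-242880 - 855) - 4913451 = -243735 - 4913451 = -5157186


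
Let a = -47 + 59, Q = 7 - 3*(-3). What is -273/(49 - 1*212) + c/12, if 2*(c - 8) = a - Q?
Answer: 709/326 ≈ 2.1748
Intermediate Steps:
Q = 16 (Q = 7 + 9 = 16)
a = 12
c = 6 (c = 8 + (12 - 1*16)/2 = 8 + (12 - 16)/2 = 8 + (1/2)*(-4) = 8 - 2 = 6)
-273/(49 - 1*212) + c/12 = -273/(49 - 1*212) + 6/12 = -273/(49 - 212) + 6*(1/12) = -273/(-163) + 1/2 = -273*(-1/163) + 1/2 = 273/163 + 1/2 = 709/326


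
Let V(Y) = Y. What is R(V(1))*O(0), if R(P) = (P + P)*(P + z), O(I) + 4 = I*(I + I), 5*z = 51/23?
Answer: -1328/115 ≈ -11.548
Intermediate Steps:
z = 51/115 (z = (51/23)/5 = (51*(1/23))/5 = (⅕)*(51/23) = 51/115 ≈ 0.44348)
O(I) = -4 + 2*I² (O(I) = -4 + I*(I + I) = -4 + I*(2*I) = -4 + 2*I²)
R(P) = 2*P*(51/115 + P) (R(P) = (P + P)*(P + 51/115) = (2*P)*(51/115 + P) = 2*P*(51/115 + P))
R(V(1))*O(0) = ((2/115)*1*(51 + 115*1))*(-4 + 2*0²) = ((2/115)*1*(51 + 115))*(-4 + 2*0) = ((2/115)*1*166)*(-4 + 0) = (332/115)*(-4) = -1328/115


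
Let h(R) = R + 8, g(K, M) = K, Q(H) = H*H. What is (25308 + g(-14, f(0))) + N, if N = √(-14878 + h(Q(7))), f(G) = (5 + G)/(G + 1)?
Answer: 25294 + I*√14821 ≈ 25294.0 + 121.74*I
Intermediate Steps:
f(G) = (5 + G)/(1 + G)
Q(H) = H²
h(R) = 8 + R
N = I*√14821 (N = √(-14878 + (8 + 7²)) = √(-14878 + (8 + 49)) = √(-14878 + 57) = √(-14821) = I*√14821 ≈ 121.74*I)
(25308 + g(-14, f(0))) + N = (25308 - 14) + I*√14821 = 25294 + I*√14821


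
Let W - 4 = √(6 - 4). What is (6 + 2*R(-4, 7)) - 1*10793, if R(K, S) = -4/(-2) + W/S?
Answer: -75473/7 + 2*√2/7 ≈ -10781.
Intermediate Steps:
W = 4 + √2 (W = 4 + √(6 - 4) = 4 + √2 ≈ 5.4142)
R(K, S) = 2 + (4 + √2)/S (R(K, S) = -4/(-2) + (4 + √2)/S = -4*(-½) + (4 + √2)/S = 2 + (4 + √2)/S)
(6 + 2*R(-4, 7)) - 1*10793 = (6 + 2*((4 + √2 + 2*7)/7)) - 1*10793 = (6 + 2*((4 + √2 + 14)/7)) - 10793 = (6 + 2*((18 + √2)/7)) - 10793 = (6 + 2*(18/7 + √2/7)) - 10793 = (6 + (36/7 + 2*√2/7)) - 10793 = (78/7 + 2*√2/7) - 10793 = -75473/7 + 2*√2/7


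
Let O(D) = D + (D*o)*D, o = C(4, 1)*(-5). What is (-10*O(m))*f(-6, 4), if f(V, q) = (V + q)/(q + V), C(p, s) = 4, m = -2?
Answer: 820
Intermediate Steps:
o = -20 (o = 4*(-5) = -20)
O(D) = D - 20*D² (O(D) = D + (D*(-20))*D = D + (-20*D)*D = D - 20*D²)
f(V, q) = 1 (f(V, q) = (V + q)/(V + q) = 1)
(-10*O(m))*f(-6, 4) = -(-20)*(1 - 20*(-2))*1 = -(-20)*(1 + 40)*1 = -(-20)*41*1 = -10*(-82)*1 = 820*1 = 820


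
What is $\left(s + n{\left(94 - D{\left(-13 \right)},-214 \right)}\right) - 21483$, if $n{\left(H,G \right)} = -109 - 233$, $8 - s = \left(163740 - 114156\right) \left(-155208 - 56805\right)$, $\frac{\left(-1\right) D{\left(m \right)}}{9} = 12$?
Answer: $10512430775$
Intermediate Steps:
$D{\left(m \right)} = -108$ ($D{\left(m \right)} = \left(-9\right) 12 = -108$)
$s = 10512452600$ ($s = 8 - \left(163740 - 114156\right) \left(-155208 - 56805\right) = 8 - 49584 \left(-212013\right) = 8 - -10512452592 = 8 + 10512452592 = 10512452600$)
$n{\left(H,G \right)} = -342$ ($n{\left(H,G \right)} = -109 - 233 = -342$)
$\left(s + n{\left(94 - D{\left(-13 \right)},-214 \right)}\right) - 21483 = \left(10512452600 - 342\right) - 21483 = 10512452258 - 21483 = 10512430775$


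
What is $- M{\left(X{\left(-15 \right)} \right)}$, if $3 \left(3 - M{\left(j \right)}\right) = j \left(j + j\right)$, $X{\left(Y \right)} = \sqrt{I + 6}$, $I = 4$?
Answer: $\frac{11}{3} \approx 3.6667$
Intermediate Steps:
$X{\left(Y \right)} = \sqrt{10}$ ($X{\left(Y \right)} = \sqrt{4 + 6} = \sqrt{10}$)
$M{\left(j \right)} = 3 - \frac{2 j^{2}}{3}$ ($M{\left(j \right)} = 3 - \frac{j \left(j + j\right)}{3} = 3 - \frac{j 2 j}{3} = 3 - \frac{2 j^{2}}{3}$)
$- M{\left(X{\left(-15 \right)} \right)} = - (3 - \frac{2 \left(\sqrt{10}\right)^{2}}{3}) = - (3 - \frac{20}{3}) = \left(-1\right) \left(- \frac{11}{3}\right) = \frac{11}{3}$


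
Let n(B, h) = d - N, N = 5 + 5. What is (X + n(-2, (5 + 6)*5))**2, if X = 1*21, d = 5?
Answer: 256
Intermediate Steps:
N = 10
n(B, h) = -5 (n(B, h) = 5 - 1*10 = 5 - 10 = -5)
X = 21
(X + n(-2, (5 + 6)*5))**2 = (21 - 5)**2 = 16**2 = 256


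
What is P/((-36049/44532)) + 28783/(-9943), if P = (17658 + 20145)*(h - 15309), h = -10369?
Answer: 429810577931229017/358435207 ≈ 1.1991e+9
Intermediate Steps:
P = -970705434 (P = (17658 + 20145)*(-10369 - 15309) = 37803*(-25678) = -970705434)
P/((-36049/44532)) + 28783/(-9943) = -970705434/((-36049/44532)) + 28783/(-9943) = -970705434/((-36049*1/44532)) + 28783*(-1/9943) = -970705434/(-36049/44532) - 28783/9943 = -970705434*(-44532/36049) - 28783/9943 = 43227454386888/36049 - 28783/9943 = 429810577931229017/358435207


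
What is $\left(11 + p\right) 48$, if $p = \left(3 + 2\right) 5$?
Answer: $1728$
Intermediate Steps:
$p = 25$ ($p = 5 \cdot 5 = 25$)
$\left(11 + p\right) 48 = \left(11 + 25\right) 48 = 36 \cdot 48 = 1728$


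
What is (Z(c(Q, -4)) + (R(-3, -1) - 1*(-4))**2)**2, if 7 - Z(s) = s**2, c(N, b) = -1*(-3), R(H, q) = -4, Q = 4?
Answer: 4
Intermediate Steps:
c(N, b) = 3
Z(s) = 7 - s**2
(Z(c(Q, -4)) + (R(-3, -1) - 1*(-4))**2)**2 = ((7 - 1*3**2) + (-4 - 1*(-4))**2)**2 = ((7 - 1*9) + (-4 + 4)**2)**2 = ((7 - 9) + 0**2)**2 = (-2 + 0)**2 = (-2)**2 = 4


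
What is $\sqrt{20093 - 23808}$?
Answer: $i \sqrt{3715} \approx 60.951 i$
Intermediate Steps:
$\sqrt{20093 - 23808} = \sqrt{-3715} = i \sqrt{3715}$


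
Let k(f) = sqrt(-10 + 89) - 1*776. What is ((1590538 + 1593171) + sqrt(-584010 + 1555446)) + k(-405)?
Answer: 3182933 + sqrt(79) + 2*sqrt(242859) ≈ 3.1839e+6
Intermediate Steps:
k(f) = -776 + sqrt(79) (k(f) = sqrt(79) - 776 = -776 + sqrt(79))
((1590538 + 1593171) + sqrt(-584010 + 1555446)) + k(-405) = ((1590538 + 1593171) + sqrt(-584010 + 1555446)) + (-776 + sqrt(79)) = (3183709 + sqrt(971436)) + (-776 + sqrt(79)) = (3183709 + 2*sqrt(242859)) + (-776 + sqrt(79)) = 3182933 + sqrt(79) + 2*sqrt(242859)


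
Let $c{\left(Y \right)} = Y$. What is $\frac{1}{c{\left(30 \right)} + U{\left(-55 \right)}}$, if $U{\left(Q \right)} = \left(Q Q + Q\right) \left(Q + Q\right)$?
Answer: $- \frac{1}{326670} \approx -3.0612 \cdot 10^{-6}$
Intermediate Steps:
$U{\left(Q \right)} = 2 Q \left(Q + Q^{2}\right)$ ($U{\left(Q \right)} = \left(Q^{2} + Q\right) 2 Q = \left(Q + Q^{2}\right) 2 Q = 2 Q \left(Q + Q^{2}\right)$)
$\frac{1}{c{\left(30 \right)} + U{\left(-55 \right)}} = \frac{1}{30 + 2 \left(-55\right)^{2} \left(1 - 55\right)} = \frac{1}{30 + 2 \cdot 3025 \left(-54\right)} = \frac{1}{30 - 326700} = \frac{1}{-326670} = - \frac{1}{326670}$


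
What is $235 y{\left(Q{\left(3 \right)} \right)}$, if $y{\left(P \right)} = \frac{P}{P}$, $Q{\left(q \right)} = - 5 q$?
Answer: $235$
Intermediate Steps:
$y{\left(P \right)} = 1$
$235 y{\left(Q{\left(3 \right)} \right)} = 235 \cdot 1 = 235$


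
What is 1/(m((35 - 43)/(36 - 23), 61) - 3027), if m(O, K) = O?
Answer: -13/39359 ≈ -0.00033029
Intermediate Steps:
1/(m((35 - 43)/(36 - 23), 61) - 3027) = 1/((35 - 43)/(36 - 23) - 3027) = 1/(-8/13 - 3027) = 1/(-39359/13) = -13/39359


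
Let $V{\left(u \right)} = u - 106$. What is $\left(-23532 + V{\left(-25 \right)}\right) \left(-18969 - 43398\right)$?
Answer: $1475790321$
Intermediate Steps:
$V{\left(u \right)} = -106 + u$ ($V{\left(u \right)} = u - 106 = -106 + u$)
$\left(-23532 + V{\left(-25 \right)}\right) \left(-18969 - 43398\right) = \left(-23532 - 131\right) \left(-18969 - 43398\right) = \left(-23532 - 131\right) \left(-62367\right) = \left(-23663\right) \left(-62367\right) = 1475790321$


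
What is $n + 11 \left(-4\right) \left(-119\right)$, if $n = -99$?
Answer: $5137$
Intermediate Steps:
$n + 11 \left(-4\right) \left(-119\right) = -99 + 11 \left(-4\right) \left(-119\right) = -99 - -5236 = -99 + 5236 = 5137$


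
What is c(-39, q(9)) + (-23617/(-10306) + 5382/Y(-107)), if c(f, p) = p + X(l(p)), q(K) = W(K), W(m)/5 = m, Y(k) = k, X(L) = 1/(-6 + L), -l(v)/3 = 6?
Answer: -40349167/13232904 ≈ -3.0492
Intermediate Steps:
l(v) = -18 (l(v) = -3*6 = -18)
W(m) = 5*m
q(K) = 5*K
c(f, p) = -1/24 + p (c(f, p) = p + 1/(-6 - 18) = p + 1/(-24) = p - 1/24 = -1/24 + p)
c(-39, q(9)) + (-23617/(-10306) + 5382/Y(-107)) = (-1/24 + 5*9) + (-23617/(-10306) + 5382/(-107)) = (-1/24 + 45) + (-23617*(-1/10306) + 5382*(-1/107)) = 1079/24 + (23617/10306 - 5382/107) = 1079/24 - 52939873/1102742 = -40349167/13232904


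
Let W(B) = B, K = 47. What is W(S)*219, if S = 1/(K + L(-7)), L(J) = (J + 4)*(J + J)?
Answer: 219/89 ≈ 2.4607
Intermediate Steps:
L(J) = 2*J*(4 + J) (L(J) = (4 + J)*(2*J) = 2*J*(4 + J))
S = 1/89 (S = 1/(47 + 2*(-7)*(4 - 7)) = 1/(47 + 2*(-7)*(-3)) = 1/(47 + 42) = 1/89 ≈ 0.011236)
W(S)*219 = (1/89)*219 = 219/89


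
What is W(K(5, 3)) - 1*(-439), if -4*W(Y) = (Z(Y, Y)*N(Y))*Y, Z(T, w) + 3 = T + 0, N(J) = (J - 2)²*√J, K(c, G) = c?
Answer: 439 - 45*√5/2 ≈ 388.69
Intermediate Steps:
N(J) = √J*(-2 + J)² (N(J) = (-2 + J)²*√J = √J*(-2 + J)²)
Z(T, w) = -3 + T (Z(T, w) = -3 + (T + 0) = -3 + T)
W(Y) = -Y^(3/2)*(-2 + Y)²*(-3 + Y)/4 (W(Y) = -(-3 + Y)*(√Y*(-2 + Y)²)*Y/4 = -√Y*(-2 + Y)²*(-3 + Y)*Y/4 = -Y^(3/2)*(-2 + Y)²*(-3 + Y)/4)
W(K(5, 3)) - 1*(-439) = 5^(3/2)*(-2 + 5)²*(3 - 1*5)/4 - 1*(-439) = (¼)*(5*√5)*3²*(3 - 5) + 439 = (¼)*(5*√5)*9*(-2) + 439 = -45*√5/2 + 439 = 439 - 45*√5/2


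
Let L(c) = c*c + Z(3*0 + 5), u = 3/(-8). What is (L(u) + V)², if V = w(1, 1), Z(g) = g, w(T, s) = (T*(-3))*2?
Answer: 3025/4096 ≈ 0.73853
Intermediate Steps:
w(T, s) = -6*T (w(T, s) = -3*T*2 = -6*T)
u = -3/8 (u = 3*(-⅛) = -3/8 ≈ -0.37500)
L(c) = 5 + c² (L(c) = c*c + (3*0 + 5) = c² + (0 + 5) = c² + 5 = 5 + c²)
V = -6 (V = -6*1 = -6)
(L(u) + V)² = ((5 + (-3/8)²) - 6)² = ((5 + 9/64) - 6)² = (329/64 - 6)² = (-55/64)² = 3025/4096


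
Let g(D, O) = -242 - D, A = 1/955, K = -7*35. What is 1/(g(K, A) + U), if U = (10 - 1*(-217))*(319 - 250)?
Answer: 1/15666 ≈ 6.3833e-5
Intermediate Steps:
K = -245
A = 1/955 ≈ 0.0010471
U = 15663 (U = (10 + 217)*69 = 227*69 = 15663)
1/(g(K, A) + U) = 1/((-242 - 1*(-245)) + 15663) = 1/((-242 + 245) + 15663) = 1/(3 + 15663) = 1/15666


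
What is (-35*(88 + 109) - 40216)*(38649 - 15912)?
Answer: -1071162807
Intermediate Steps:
(-35*(88 + 109) - 40216)*(38649 - 15912) = (-35*197 - 40216)*22737 = (-6895 - 40216)*22737 = -47111*22737 = -1071162807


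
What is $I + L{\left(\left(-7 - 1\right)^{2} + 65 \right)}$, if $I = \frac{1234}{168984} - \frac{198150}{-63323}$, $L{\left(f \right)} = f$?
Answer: $\frac{706968172255}{5350286916} \approx 132.14$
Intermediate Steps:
$I = \frac{16781160091}{5350286916}$ ($I = 1234 \cdot \frac{1}{168984} - - \frac{198150}{63323} = \frac{617}{84492} + \frac{198150}{63323} = \frac{16781160091}{5350286916} \approx 3.1365$)
$I + L{\left(\left(-7 - 1\right)^{2} + 65 \right)} = \frac{16781160091}{5350286916} + \left(\left(-7 - 1\right)^{2} + 65\right) = \frac{16781160091}{5350286916} + \left(\left(-8\right)^{2} + 65\right) = \frac{16781160091}{5350286916} + \left(64 + 65\right) = \frac{16781160091}{5350286916} + 129 = \frac{706968172255}{5350286916}$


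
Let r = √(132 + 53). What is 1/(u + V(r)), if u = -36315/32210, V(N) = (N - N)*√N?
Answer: -6442/7263 ≈ -0.88696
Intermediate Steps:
r = √185 ≈ 13.601
V(N) = 0 (V(N) = 0*√N = 0)
u = -7263/6442 (u = -36315*1/32210 = -7263/6442 ≈ -1.1274)
1/(u + V(r)) = 1/(-7263/6442 + 0) = 1/(-7263/6442) = -6442/7263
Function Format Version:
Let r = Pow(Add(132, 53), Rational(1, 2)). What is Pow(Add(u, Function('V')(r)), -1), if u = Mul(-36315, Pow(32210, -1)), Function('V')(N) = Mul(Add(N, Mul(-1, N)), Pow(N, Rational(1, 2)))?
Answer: Rational(-6442, 7263) ≈ -0.88696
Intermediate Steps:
r = Pow(185, Rational(1, 2)) ≈ 13.601
Function('V')(N) = 0 (Function('V')(N) = Mul(0, Pow(N, Rational(1, 2))) = 0)
u = Rational(-7263, 6442) (u = Mul(-36315, Rational(1, 32210)) = Rational(-7263, 6442) ≈ -1.1274)
Pow(Add(u, Function('V')(r)), -1) = Pow(Add(Rational(-7263, 6442), 0), -1) = Pow(Rational(-7263, 6442), -1) = Rational(-6442, 7263)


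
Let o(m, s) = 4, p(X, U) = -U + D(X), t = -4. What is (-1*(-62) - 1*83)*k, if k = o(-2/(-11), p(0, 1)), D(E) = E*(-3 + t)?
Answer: -84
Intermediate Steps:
D(E) = -7*E (D(E) = E*(-3 - 4) = E*(-7) = -7*E)
p(X, U) = -U - 7*X
k = 4
(-1*(-62) - 1*83)*k = (-1*(-62) - 1*83)*4 = (62 - 83)*4 = -21*4 = -84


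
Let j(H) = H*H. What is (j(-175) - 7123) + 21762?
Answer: 45264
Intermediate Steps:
j(H) = H²
(j(-175) - 7123) + 21762 = ((-175)² - 7123) + 21762 = (30625 - 7123) + 21762 = 23502 + 21762 = 45264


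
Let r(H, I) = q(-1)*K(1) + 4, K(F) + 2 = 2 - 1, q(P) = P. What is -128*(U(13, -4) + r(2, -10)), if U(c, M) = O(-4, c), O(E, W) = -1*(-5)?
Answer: -1280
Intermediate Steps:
O(E, W) = 5
K(F) = -1 (K(F) = -2 + (2 - 1) = -2 + 1 = -1)
U(c, M) = 5
r(H, I) = 5 (r(H, I) = -1*(-1) + 4 = 1 + 4 = 5)
-128*(U(13, -4) + r(2, -10)) = -128*(5 + 5) = -128*10 = -1280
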